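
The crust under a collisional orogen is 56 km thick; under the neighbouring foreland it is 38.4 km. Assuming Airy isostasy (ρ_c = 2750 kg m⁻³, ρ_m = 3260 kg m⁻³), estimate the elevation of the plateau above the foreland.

2.75 km

Excess crust Δ = 56 km − 38.4 km = 17.6 km, split between elevation h and root r with h + r = Δ.
Airy balance ρ_c h = (ρ_m − ρ_c) r gives r = h ρ_c/(ρ_m − ρ_c), so h (1 + ρ_c/(ρ_m − ρ_c)) = Δ, i.e. h = Δ (ρ_m − ρ_c)/ρ_m.
h = 17.6 km × 510/3260 = 2.75 km.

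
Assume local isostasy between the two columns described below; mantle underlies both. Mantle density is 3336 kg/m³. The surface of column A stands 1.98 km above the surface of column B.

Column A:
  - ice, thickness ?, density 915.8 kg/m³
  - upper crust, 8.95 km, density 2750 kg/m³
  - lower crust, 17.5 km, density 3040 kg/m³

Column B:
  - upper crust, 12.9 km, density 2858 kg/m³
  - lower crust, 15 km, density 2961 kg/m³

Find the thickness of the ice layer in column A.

Take the compensation level at the base of the deeper column (depth z_c below the surface of column A) and equate Σ ρ_i t_i down to z_c; mantle fills any gap and the z_c terms cancel.
Column A: x×915.8 + 8.95×2750 + 17.5×3040 + (z_c − 26.45 − x)×3336
Column B: 1.98×0 + 12.9×2858 + 15×2961 + (z_c − 1.98 − 27.9)×3336
The z_c×3336 term appears on both sides and cancels. Collect the known terms of each column as K = Σ(ρt)_known − 3336 × (depth of known layers): K_A = 77812.5 − 3336×26.45 = −10424.7; K_B = 81283.2 − 3336×(1.98 + 27.9) = −18396.48.
Balance: K_A − x×(3336 − 915.8) = K_B, so x = (K_A − K_B)/(3336 − 915.8) = 7971.78/2420.2 = 3.29 km.

3.29 km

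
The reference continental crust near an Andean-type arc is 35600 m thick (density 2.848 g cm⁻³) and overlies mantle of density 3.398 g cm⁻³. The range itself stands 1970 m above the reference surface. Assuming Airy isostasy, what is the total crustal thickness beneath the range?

Root depth r = h ρ_c / (ρ_m − ρ_c) = 1970 m × 2.848 / 0.55 = 10200 m.
Total thickness = T + h + r = 35600 m + 1970 m + 10200 m = 47800 m.

47800 m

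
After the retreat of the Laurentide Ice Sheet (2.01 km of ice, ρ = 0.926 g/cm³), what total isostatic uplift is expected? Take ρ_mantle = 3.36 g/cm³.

Removing the load lets mantle flow back in; uplift u satisfies ρ_ice t = ρ_m u.
u = t ρ_ice/ρ_m = 2.01 km × 0.926/3.36 = 0.554 km.

0.554 km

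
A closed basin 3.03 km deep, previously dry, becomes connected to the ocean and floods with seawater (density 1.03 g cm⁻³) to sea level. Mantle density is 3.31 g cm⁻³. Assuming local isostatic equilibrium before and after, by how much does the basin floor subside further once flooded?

1.37 km

After flooding the water column is d + s deep. Its weight must equal the weight of mantle displaced by the extra subsidence s: (d + s) ρ_w = s ρ_m.
s = d ρ_w / (ρ_m − ρ_w) = 3.03 km × 1.03/(3.31 − 1.03) = 1.37 km.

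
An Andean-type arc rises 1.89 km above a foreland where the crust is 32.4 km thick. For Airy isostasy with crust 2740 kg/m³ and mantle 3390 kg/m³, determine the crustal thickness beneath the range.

Root depth r = h ρ_c / (ρ_m − ρ_c) = 1.89 km × 2740 / 650 = 7.967 km.
Total thickness = T + h + r = 32.4 km + 1.89 km + 7.967 km = 42.3 km.

42.3 km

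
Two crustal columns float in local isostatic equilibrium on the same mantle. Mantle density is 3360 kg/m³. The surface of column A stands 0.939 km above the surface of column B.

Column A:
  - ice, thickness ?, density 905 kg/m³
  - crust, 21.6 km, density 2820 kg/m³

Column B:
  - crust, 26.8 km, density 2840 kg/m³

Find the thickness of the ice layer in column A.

2.21 km

Take the compensation level at the base of the deeper column (depth z_c below the surface of column A) and equate Σ ρ_i t_i down to z_c; mantle fills any gap and the z_c terms cancel.
Column A: x×905 + 21.6×2820 + (z_c − 21.6 − x)×3360
Column B: 0.939×0 + 26.8×2840 + (z_c − 0.939 − 26.8)×3360
The z_c×3360 term appears on both sides and cancels. Collect the known terms of each column as K = Σ(ρt)_known − 3360 × (depth of known layers): K_A = 60912 − 3360×21.6 = −11664; K_B = 76112 − 3360×(0.939 + 26.8) = −17091.04.
Balance: K_A − x×(3360 − 905) = K_B, so x = (K_A − K_B)/(3360 − 905) = 5427.04/2455 = 2.21 km.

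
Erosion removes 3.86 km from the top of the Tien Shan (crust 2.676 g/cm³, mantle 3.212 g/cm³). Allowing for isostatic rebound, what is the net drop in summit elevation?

Rebound u = e ρ_c/ρ_m = 3.86 km × 2.676/3.212 = 3.216 km.
Net surface drop = e − u = 3.86 km − 3.216 km = e (ρ_m − ρ_c)/ρ_m = 0.644 km.

0.644 km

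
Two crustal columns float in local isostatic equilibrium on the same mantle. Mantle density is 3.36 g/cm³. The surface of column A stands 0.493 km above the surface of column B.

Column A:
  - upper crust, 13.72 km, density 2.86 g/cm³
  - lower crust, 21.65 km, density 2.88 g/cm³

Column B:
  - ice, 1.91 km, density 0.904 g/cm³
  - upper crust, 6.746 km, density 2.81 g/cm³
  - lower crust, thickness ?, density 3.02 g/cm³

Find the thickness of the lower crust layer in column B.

21.2 km

Take the compensation level at the base of the deeper column (depth z_c below the surface of column A) and equate Σ ρ_i t_i down to z_c; mantle fills any gap and the z_c terms cancel.
Column A: 13.72×2.86 + 21.65×2.88 + (z_c − 35.37)×3.36
Column B: 0.493×0 + 1.91×0.904 + 6.746×2.81 + x×3.02 + (z_c − 0.493 − 8.656 − x)×3.36
The z_c×3.36 term appears on both sides and cancels. Collect the known terms of each column as K = Σ(ρt)_known − 3.36 × (depth of known layers): K_A = 101.5912 − 3.36×35.37 = −17.252; K_B = 20.6829 − 3.36×(0.493 + 8.656) = −10.05774.
Balance: K_A = K_B − x×(3.36 − 3.02), so x = (K_B − K_A)/(3.36 − 3.02) = 7.19426/0.34 = 21.2 km.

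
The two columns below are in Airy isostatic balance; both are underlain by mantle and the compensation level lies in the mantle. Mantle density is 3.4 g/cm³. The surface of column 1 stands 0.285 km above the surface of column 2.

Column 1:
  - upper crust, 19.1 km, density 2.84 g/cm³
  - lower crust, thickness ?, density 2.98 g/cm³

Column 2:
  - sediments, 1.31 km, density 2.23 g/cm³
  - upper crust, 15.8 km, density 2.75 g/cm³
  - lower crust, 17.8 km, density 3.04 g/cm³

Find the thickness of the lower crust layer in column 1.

20.2 km

Take the compensation level at the base of the deeper column (depth z_c below the surface of column 1) and equate Σ ρ_i t_i down to z_c; mantle fills any gap and the z_c terms cancel.
Column 1: 19.1×2.84 + x×2.98 + (z_c − 19.1 − x)×3.4
Column 2: 0.285×0 + 1.31×2.23 + 15.8×2.75 + 17.8×3.04 + (z_c − 0.285 − 34.91)×3.4
The z_c×3.4 term appears on both sides and cancels. Collect the known terms of each column as K = Σ(ρt)_known − 3.4 × (depth of known layers): K_1 = 54.244 − 3.4×19.1 = −10.696; K_2 = 100.4833 − 3.4×(0.285 + 34.91) = −19.1797.
Balance: K_1 − x×(3.4 − 2.98) = K_2, so x = (K_1 − K_2)/(3.4 − 2.98) = 8.4837/0.42 = 20.2 km.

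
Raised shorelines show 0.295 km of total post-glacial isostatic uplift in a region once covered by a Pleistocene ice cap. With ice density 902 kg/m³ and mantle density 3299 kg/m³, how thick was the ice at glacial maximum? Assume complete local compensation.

u = t ρ_ice/ρ_m → t = u ρ_m/ρ_ice = 0.295 km × 3299/902 = 1.08 km.

1.08 km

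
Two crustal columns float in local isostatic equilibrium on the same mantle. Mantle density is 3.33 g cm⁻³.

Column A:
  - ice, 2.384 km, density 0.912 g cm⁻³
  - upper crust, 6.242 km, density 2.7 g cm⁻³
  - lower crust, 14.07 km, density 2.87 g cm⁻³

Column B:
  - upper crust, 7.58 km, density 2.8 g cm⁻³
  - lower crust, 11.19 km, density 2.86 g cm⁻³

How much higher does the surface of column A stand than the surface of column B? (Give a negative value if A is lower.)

For any compensation level in the mantle, the mantle terms cancel and isostasy reduces to e = (Σt_A − Σt_B) − (Σ(ρt)_A − Σ(ρt)_B) / ρ_m.
Σt_A = 22.696 km; Σt_B = 18.77 km; Σ(ρt)_A = 59.408508; Σ(ρt)_B = 53.2274 (in km·g cm⁻³).
e = (22.696 − 18.77) − (59.408508 − 53.2274) / 3.33 = 2.07 km.

2.07 km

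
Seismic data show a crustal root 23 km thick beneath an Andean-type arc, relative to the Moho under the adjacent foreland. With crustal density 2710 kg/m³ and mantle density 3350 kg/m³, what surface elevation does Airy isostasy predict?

In Airy isostatic equilibrium: ρ_c h = (ρ_m − ρ_c) r.
h = r (ρ_m − ρ_c) / ρ_c = 23 km × (3350 − 2710) / 2710 = 5.43 km.

5.43 km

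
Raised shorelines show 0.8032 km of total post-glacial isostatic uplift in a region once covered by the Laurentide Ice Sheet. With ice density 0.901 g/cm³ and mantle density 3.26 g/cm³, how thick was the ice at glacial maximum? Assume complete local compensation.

2.91 km

u = t ρ_ice/ρ_m → t = u ρ_m/ρ_ice = 0.8032 km × 3.26/0.901 = 2.91 km.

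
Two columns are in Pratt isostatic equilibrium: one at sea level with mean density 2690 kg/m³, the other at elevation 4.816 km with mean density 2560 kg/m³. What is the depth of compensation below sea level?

ρ_ref D = ρ (D + h) → D (ρ_ref − ρ) = ρ h.
D = ρ h/(ρ_ref − ρ) = 2560 × 4.816 km/(2690 − 2560) = 94.8 km.

94.8 km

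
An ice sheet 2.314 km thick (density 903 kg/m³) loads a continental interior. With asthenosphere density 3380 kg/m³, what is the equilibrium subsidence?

For local isostatic compensation: the ice load ρ_ice t is balanced by mantle displaced below, ρ_m s.
s = t ρ_ice / ρ_m = 2.314 km × 903/3380 = 0.618 km.

0.618 km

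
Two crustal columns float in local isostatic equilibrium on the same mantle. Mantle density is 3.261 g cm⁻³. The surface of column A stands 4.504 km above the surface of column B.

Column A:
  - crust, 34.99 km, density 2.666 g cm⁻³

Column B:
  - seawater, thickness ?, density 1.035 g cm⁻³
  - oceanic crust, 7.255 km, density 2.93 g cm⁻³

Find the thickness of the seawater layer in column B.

Take the compensation level at the base of the deeper column (depth z_c below the surface of column A) and equate Σ ρ_i t_i down to z_c; mantle fills any gap and the z_c terms cancel.
Column A: 34.99×2.666 + (z_c − 34.99)×3.261
Column B: 4.504×0 + x×1.035 + 7.255×2.93 + (z_c − 4.504 − 7.255 − x)×3.261
The z_c×3.261 term appears on both sides and cancels. Collect the known terms of each column as K = Σ(ρt)_known − 3.261 × (depth of known layers): K_A = 93.28334 − 3.261×34.99 = −20.81905; K_B = 21.25715 − 3.261×(4.504 + 7.255) = −17.088949.
Balance: K_A = K_B − x×(3.261 − 1.035), so x = (K_B − K_A)/(3.261 − 1.035) = 3.7301/2.226 = 1.68 km.

1.68 km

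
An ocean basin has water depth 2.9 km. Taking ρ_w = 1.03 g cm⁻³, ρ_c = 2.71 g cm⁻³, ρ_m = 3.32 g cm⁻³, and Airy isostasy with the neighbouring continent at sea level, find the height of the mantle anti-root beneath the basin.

In Airy isostatic equilibrium: replacing crust with seawater at the top is compensated by replacing crust with mantle at the base: d (ρ_c − ρ_w) = a (ρ_m − ρ_c).
a = d (ρ_c − ρ_w)/(ρ_m − ρ_c) = 2.9 km × 1.68/0.61 = 7.99 km.

7.99 km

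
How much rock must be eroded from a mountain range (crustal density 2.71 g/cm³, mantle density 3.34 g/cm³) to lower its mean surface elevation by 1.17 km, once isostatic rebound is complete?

Net drop Δ = e − u = e − e ρ_c/ρ_m = e (ρ_m − ρ_c)/ρ_m.
e = Δ ρ_m/(ρ_m − ρ_c) = 1.17 km × 3.34/0.63 = 6.2 km.

6.2 km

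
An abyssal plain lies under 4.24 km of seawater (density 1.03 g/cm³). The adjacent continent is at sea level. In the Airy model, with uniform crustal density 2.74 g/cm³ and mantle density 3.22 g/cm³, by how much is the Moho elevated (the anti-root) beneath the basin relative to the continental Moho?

15.1 km

In Airy isostatic equilibrium: replacing crust with seawater at the top is compensated by replacing crust with mantle at the base: d (ρ_c − ρ_w) = a (ρ_m − ρ_c).
a = d (ρ_c − ρ_w)/(ρ_m − ρ_c) = 4.24 km × 1.71/0.48 = 15.1 km.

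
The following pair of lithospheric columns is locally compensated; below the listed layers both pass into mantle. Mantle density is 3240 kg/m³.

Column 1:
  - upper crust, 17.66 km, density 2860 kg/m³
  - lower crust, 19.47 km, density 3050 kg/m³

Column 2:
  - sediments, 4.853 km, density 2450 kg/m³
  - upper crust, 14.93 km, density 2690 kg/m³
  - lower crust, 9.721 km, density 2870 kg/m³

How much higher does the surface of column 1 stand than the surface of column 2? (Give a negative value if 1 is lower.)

−1.61 km

For any compensation level in the mantle, the mantle terms cancel and isostasy reduces to e = (Σt_1 − Σt_2) − (Σ(ρt)_1 − Σ(ρt)_2) / ρ_m.
Σt_1 = 37.13 km; Σt_2 = 29.504 km; Σ(ρt)_1 = 109891.1; Σ(ρt)_2 = 79950.82 (in km·kg/m³).
e = (37.13 − 29.504) − (109891.1 − 79950.82) / 3240 = −1.61 km.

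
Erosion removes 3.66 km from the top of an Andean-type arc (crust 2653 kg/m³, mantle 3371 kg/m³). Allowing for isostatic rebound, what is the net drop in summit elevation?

0.78 km

Rebound u = e ρ_c/ρ_m = 3.66 km × 2653/3371 = 2.88 km.
Net surface drop = e − u = 3.66 km − 2.88 km = e (ρ_m − ρ_c)/ρ_m = 0.78 km.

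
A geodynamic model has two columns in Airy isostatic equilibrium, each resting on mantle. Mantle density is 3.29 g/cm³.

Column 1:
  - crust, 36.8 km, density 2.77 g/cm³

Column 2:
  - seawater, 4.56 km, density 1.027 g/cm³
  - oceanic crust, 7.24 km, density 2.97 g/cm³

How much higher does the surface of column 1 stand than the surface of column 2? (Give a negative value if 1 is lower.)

For any compensation level in the mantle, the mantle terms cancel and isostasy reduces to e = (Σt_1 − Σt_2) − (Σ(ρt)_1 − Σ(ρt)_2) / ρ_m.
Σt_1 = 36.8 km; Σt_2 = 11.8 km; Σ(ρt)_1 = 101.936; Σ(ρt)_2 = 26.18592 (in km·g/cm³).
e = (36.8 − 11.8) − (101.936 − 26.18592) / 3.29 = 1.98 km.

1.98 km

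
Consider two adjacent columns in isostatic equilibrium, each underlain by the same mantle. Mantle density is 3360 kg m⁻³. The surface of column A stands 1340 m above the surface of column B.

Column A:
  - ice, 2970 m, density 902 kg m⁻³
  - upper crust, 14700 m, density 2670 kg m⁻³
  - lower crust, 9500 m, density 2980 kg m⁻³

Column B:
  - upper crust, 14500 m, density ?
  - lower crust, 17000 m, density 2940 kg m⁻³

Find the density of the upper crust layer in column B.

2710 kg m⁻³

Take the compensation level at the base of the deeper column (depth z_c below the surface of column A) and equate Σ ρ_i t_i down to z_c; mantle fills any gap and the z_c terms cancel.
Column A: 2970×902 + 14700×2670 + 9500×2980 + (z_c − 27170)×3360
Column B: 1340×0 + 14500×ρ + 17000×2940 + (z_c − 1340 − 31500)×3360
The z_c×3360 term appears on both sides and cancels. Collect the known terms of each column as K = Σ(ρt)_known − 3360 × (depth of known layers): K_A = 70237940 − 3360×27170 = −21053260; K_B = 49980000 − 3360×(1340 + 31500) = −60362400.
Balance: K_A = K_B + 14500×ρ, so ρ = (K_A − K_B)/14500 = 39309100/14500 = 2710 kg m⁻³.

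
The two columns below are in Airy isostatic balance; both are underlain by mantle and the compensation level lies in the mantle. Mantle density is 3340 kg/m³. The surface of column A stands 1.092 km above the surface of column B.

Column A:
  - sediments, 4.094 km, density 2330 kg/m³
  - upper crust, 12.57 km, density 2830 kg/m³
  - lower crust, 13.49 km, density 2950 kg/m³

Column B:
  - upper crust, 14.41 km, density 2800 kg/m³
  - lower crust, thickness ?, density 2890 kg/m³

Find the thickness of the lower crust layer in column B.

9.73 km

Take the compensation level at the base of the deeper column (depth z_c below the surface of column A) and equate Σ ρ_i t_i down to z_c; mantle fills any gap and the z_c terms cancel.
Column A: 4.094×2330 + 12.57×2830 + 13.49×2950 + (z_c − 30.154)×3340
Column B: 1.092×0 + 14.41×2800 + x×2890 + (z_c − 1.092 − 14.41 − x)×3340
The z_c×3340 term appears on both sides and cancels. Collect the known terms of each column as K = Σ(ρt)_known − 3340 × (depth of known layers): K_A = 84907.62 − 3340×30.154 = −15806.74; K_B = 40348 − 3340×(1.092 + 14.41) = −11428.68.
Balance: K_A = K_B − x×(3340 − 2890), so x = (K_B − K_A)/(3340 − 2890) = 4378.06/450 = 9.73 km.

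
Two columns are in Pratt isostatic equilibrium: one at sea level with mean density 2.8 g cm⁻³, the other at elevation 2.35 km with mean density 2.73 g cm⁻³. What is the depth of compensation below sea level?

ρ_ref D = ρ (D + h) → D (ρ_ref − ρ) = ρ h.
D = ρ h/(ρ_ref − ρ) = 2.73 × 2.35 km/(2.8 − 2.73) = 91.7 km.

91.7 km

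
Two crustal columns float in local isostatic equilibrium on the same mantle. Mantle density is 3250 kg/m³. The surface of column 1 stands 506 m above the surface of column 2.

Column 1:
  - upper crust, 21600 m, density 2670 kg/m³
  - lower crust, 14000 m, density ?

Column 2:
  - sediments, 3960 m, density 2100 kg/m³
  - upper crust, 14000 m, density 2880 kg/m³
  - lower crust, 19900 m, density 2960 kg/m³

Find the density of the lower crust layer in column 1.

Take the compensation level at the base of the deeper column (depth z_c below the surface of column 1) and equate Σ ρ_i t_i down to z_c; mantle fills any gap and the z_c terms cancel.
Column 1: 21600×2670 + 14000×ρ + (z_c − 35600)×3250
Column 2: 506×0 + 3960×2100 + 14000×2880 + 19900×2960 + (z_c − 506 − 37860)×3250
The z_c×3250 term appears on both sides and cancels. Collect the known terms of each column as K = Σ(ρt)_known − 3250 × (depth of known layers): K_1 = 57672000 − 3250×35600 = −58028000; K_2 = 107540000 − 3250×(506 + 37860) = −17149500.
Balance: K_1 + 14000×ρ = K_2, so ρ = (K_2 − K_1)/14000 = 40878500/14000 = 2920 kg/m³.

2920 kg/m³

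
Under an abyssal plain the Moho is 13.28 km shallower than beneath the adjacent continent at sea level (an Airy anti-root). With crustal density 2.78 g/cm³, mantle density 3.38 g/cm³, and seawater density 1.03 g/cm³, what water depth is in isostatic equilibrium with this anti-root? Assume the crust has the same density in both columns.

4.55 km

Replacing a thickness d of crust by seawater at the top must be balanced by replacing crust with mantle at the base: d (ρ_c − ρ_w) = a (ρ_m − ρ_c).
d = a (ρ_m − ρ_c)/(ρ_c − ρ_w) = 13.28 km × 0.6/1.75 = 4.55 km.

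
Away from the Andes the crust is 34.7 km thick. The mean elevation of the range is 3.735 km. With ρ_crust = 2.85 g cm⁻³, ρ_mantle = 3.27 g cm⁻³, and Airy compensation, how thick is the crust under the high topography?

Root depth r = h ρ_c / (ρ_m − ρ_c) = 3.735 km × 2.85 / 0.42 = 25.34 km.
Total thickness = T + h + r = 34.7 km + 3.735 km + 25.34 km = 63.8 km.

63.8 km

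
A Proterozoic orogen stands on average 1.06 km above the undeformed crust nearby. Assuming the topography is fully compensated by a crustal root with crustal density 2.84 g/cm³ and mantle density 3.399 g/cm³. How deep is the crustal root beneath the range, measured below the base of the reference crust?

By Archimedes' principle applied to the lithosphere: the weight of the topography is balanced by the buoyancy of the root, ρ_c h = (ρ_m − ρ_c) r.
r = h · ρ_c / (ρ_m − ρ_c) = 1.06 km × 2.84 / (3.399 − 2.84) = 5.39 km.

5.39 km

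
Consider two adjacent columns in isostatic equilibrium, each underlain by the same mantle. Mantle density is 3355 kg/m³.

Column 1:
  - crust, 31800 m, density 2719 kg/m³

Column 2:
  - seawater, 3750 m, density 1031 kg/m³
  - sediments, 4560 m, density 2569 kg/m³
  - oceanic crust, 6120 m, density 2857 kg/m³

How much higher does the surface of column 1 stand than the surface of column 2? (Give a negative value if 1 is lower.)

1450 m

For any compensation level in the mantle, the mantle terms cancel and isostasy reduces to e = (Σt_1 − Σt_2) − (Σ(ρt)_1 − Σ(ρt)_2) / ρ_m.
Σt_1 = 31800 m; Σt_2 = 14430 m; Σ(ρt)_1 = 86464200; Σ(ρt)_2 = 33065730 (in m·kg/m³).
e = (31800 − 14430) − (86464200 − 33065730) / 3355 = 1450 m.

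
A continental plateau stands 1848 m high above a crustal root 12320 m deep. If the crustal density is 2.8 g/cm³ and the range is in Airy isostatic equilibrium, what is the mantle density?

Airy balance: ρ_c h = (ρ_m − ρ_c) r → ρ_m = ρ_c (1 + h/r).
ρ_m = 2.8 × (1 + 1848 m/12320 m) = 3.22 g/cm³.

3.22 g/cm³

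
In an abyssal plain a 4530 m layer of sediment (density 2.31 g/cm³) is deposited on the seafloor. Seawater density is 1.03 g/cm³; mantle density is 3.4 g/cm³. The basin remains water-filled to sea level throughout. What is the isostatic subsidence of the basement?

2450 m

Submarine loading: the sediment displaces seawater, and the subsidence is in turn flooded, so s (ρ_m − ρ_w) = t (ρ_sed − ρ_w).
s = 4530 m × (2.31 − 1.03) / (3.4 − 1.03) = 2450 m.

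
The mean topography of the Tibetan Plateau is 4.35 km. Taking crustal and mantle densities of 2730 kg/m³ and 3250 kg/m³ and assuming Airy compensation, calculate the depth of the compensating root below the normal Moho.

22.8 km

By Archimedes' principle applied to the lithosphere: the weight of the topography is balanced by the buoyancy of the root, ρ_c h = (ρ_m − ρ_c) r.
r = h · ρ_c / (ρ_m − ρ_c) = 4.35 km × 2730 / (3250 − 2730) = 22.8 km.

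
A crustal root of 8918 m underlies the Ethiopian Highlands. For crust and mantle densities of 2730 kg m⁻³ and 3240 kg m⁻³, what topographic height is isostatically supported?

1670 m

Isostatic balance requires: ρ_c h = (ρ_m − ρ_c) r.
h = r (ρ_m − ρ_c) / ρ_c = 8918 m × (3240 − 2730) / 2730 = 1670 m.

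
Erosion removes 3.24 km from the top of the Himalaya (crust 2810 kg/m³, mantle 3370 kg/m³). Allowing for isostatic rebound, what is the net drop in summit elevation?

0.538 km

Rebound u = e ρ_c/ρ_m = 3.24 km × 2810/3370 = 2.702 km.
Net surface drop = e − u = 3.24 km − 2.702 km = e (ρ_m − ρ_c)/ρ_m = 0.538 km.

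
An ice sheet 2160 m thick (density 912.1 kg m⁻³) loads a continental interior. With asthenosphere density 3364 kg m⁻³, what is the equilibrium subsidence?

586 m

In Airy isostatic equilibrium: the ice load ρ_ice t is balanced by mantle displaced below, ρ_m s.
s = t ρ_ice / ρ_m = 2160 m × 912.1/3364 = 586 m.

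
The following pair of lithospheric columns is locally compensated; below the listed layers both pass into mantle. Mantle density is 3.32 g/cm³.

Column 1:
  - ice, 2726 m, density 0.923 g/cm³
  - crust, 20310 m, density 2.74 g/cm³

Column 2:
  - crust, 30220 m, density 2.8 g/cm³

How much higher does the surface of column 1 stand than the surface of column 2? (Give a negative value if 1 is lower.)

783 m

For any compensation level in the mantle, the mantle terms cancel and isostasy reduces to e = (Σt_1 − Σt_2) − (Σ(ρt)_1 − Σ(ρt)_2) / ρ_m.
Σt_1 = 23036 m; Σt_2 = 30220 m; Σ(ρt)_1 = 58165.498; Σ(ρt)_2 = 84616 (in m·g/cm³).
e = (23036 − 30220) − (58165.498 − 84616) / 3.32 = 783 m.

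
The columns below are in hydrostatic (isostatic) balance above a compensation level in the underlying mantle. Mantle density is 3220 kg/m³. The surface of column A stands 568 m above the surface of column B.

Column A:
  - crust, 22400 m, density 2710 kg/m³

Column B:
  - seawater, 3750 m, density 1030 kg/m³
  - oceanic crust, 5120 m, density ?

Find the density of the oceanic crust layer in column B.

2950 kg/m³

Take the compensation level at the base of the deeper column (depth z_c below the surface of column A) and equate Σ ρ_i t_i down to z_c; mantle fills any gap and the z_c terms cancel.
Column A: 22400×2710 + (z_c − 22400)×3220
Column B: 568×0 + 3750×1030 + 5120×ρ + (z_c − 568 − 8870)×3220
The z_c×3220 term appears on both sides and cancels. Collect the known terms of each column as K = Σ(ρt)_known − 3220 × (depth of known layers): K_A = 60704000 − 3220×22400 = −11424000; K_B = 3862500 − 3220×(568 + 8870) = −26527860.
Balance: K_A = K_B + 5120×ρ, so ρ = (K_A − K_B)/5120 = 15103900/5120 = 2950 kg/m³.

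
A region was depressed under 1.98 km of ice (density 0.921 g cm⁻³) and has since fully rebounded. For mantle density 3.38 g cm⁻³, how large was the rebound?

0.54 km

Removing the load lets mantle flow back in; uplift u satisfies ρ_ice t = ρ_m u.
u = t ρ_ice/ρ_m = 1.98 km × 0.921/3.38 = 0.54 km.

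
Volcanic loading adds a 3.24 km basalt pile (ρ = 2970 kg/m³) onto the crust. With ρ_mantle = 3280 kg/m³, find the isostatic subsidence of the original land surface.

2.93 km

Subaerial loading: s = t ρ_load / ρ_m.
s = 3.24 km × 2970/3280 = 2.93 km.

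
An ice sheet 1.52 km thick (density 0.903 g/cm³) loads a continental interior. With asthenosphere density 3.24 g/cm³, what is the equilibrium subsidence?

Isostatic balance requires: the ice load ρ_ice t is balanced by mantle displaced below, ρ_m s.
s = t ρ_ice / ρ_m = 1.52 km × 0.903/3.24 = 0.424 km.

0.424 km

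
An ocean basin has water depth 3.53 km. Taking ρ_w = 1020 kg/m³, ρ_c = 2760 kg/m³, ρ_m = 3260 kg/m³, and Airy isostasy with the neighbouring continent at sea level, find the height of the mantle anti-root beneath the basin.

For local isostatic compensation: replacing crust with seawater at the top is compensated by replacing crust with mantle at the base: d (ρ_c − ρ_w) = a (ρ_m − ρ_c).
a = d (ρ_c − ρ_w)/(ρ_m − ρ_c) = 3.53 km × 1740/500 = 12.3 km.

12.3 km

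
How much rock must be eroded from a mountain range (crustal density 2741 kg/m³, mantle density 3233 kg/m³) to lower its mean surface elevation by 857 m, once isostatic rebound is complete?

5630 m

Net drop Δ = e − u = e − e ρ_c/ρ_m = e (ρ_m − ρ_c)/ρ_m.
e = Δ ρ_m/(ρ_m − ρ_c) = 857 m × 3233/492 = 5630 m.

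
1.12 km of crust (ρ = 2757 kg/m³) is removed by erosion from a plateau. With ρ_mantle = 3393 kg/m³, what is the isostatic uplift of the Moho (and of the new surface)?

Unloading: uplift u = e ρ_c/ρ_m = 1.12 km × 2757/3393 = 0.91 km.

0.91 km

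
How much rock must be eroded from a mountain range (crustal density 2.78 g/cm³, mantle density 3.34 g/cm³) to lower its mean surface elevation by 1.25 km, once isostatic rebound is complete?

7.46 km

Net drop Δ = e − u = e − e ρ_c/ρ_m = e (ρ_m − ρ_c)/ρ_m.
e = Δ ρ_m/(ρ_m − ρ_c) = 1.25 km × 3.34/0.56 = 7.46 km.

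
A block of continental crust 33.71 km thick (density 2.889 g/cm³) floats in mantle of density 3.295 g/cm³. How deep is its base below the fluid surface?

Draft d = t ρ_obj/ρ_fluid = 33.71 km × 2.889/3.295 = 29.6 km.

29.6 km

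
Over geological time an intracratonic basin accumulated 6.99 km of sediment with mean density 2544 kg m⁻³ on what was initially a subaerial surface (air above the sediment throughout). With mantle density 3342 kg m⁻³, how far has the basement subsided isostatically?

Subaerial load: s = t ρ_sed / ρ_m = 6.99 km × 2544/3342 = 5.32 km.

5.32 km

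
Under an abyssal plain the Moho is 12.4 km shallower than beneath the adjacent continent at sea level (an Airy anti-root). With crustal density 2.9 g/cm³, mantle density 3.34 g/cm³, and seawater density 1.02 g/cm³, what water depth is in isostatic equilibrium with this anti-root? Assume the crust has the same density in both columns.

2.9 km

Replacing a thickness d of crust by seawater at the top must be balanced by replacing crust with mantle at the base: d (ρ_c − ρ_w) = a (ρ_m − ρ_c).
d = a (ρ_m − ρ_c)/(ρ_c − ρ_w) = 12.4 km × 0.44/1.88 = 2.9 km.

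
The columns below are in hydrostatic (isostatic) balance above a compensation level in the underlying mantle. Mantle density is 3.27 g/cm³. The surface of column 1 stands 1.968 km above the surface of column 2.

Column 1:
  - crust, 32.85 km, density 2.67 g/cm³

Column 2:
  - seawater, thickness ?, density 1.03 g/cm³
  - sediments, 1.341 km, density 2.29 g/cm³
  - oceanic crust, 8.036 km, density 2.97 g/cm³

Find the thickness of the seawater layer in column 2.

Take the compensation level at the base of the deeper column (depth z_c below the surface of column 1) and equate Σ ρ_i t_i down to z_c; mantle fills any gap and the z_c terms cancel.
Column 1: 32.85×2.67 + (z_c − 32.85)×3.27
Column 2: 1.968×0 + x×1.03 + 1.341×2.29 + 8.036×2.97 + (z_c − 1.968 − 9.377 − x)×3.27
The z_c×3.27 term appears on both sides and cancels. Collect the known terms of each column as K = Σ(ρt)_known − 3.27 × (depth of known layers): K_1 = 87.7095 − 3.27×32.85 = −19.71; K_2 = 26.93781 − 3.27×(1.968 + 9.377) = −10.16034.
Balance: K_1 = K_2 − x×(3.27 − 1.03), so x = (K_2 − K_1)/(3.27 − 1.03) = 9.54966/2.24 = 4.26 km.

4.26 km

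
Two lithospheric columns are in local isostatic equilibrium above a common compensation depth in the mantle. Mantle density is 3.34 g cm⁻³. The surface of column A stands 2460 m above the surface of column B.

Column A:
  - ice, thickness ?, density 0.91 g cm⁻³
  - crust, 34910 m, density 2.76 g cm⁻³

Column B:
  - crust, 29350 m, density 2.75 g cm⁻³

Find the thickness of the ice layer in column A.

2170 m

Take the compensation level at the base of the deeper column (depth z_c below the surface of column A) and equate Σ ρ_i t_i down to z_c; mantle fills any gap and the z_c terms cancel.
Column A: x×0.91 + 34910×2.76 + (z_c − 34910 − x)×3.34
Column B: 2460×0 + 29350×2.75 + (z_c − 2460 − 29350)×3.34
The z_c×3.34 term appears on both sides and cancels. Collect the known terms of each column as K = Σ(ρt)_known − 3.34 × (depth of known layers): K_A = 96351.6 − 3.34×34910 = −20247.8; K_B = 80712.5 − 3.34×(2460 + 29350) = −25532.9.
Balance: K_A − x×(3.34 − 0.91) = K_B, so x = (K_A − K_B)/(3.34 − 0.91) = 5285.1/2.43 = 2170 m.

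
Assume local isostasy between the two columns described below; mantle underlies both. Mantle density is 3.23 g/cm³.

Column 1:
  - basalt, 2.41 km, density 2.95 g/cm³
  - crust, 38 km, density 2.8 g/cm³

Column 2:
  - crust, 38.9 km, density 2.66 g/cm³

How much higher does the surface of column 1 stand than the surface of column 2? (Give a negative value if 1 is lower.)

−1.6 km

For any compensation level in the mantle, the mantle terms cancel and isostasy reduces to e = (Σt_1 − Σt_2) − (Σ(ρt)_1 − Σ(ρt)_2) / ρ_m.
Σt_1 = 40.41 km; Σt_2 = 38.9 km; Σ(ρt)_1 = 113.5095; Σ(ρt)_2 = 103.474 (in km·g/cm³).
e = (40.41 − 38.9) − (113.5095 − 103.474) / 3.23 = −1.6 km.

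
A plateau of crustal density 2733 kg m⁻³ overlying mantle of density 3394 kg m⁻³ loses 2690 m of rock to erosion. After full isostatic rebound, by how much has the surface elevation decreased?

Rebound u = e ρ_c/ρ_m = 2690 m × 2733/3394 = 2166 m.
Net surface drop = e − u = 2690 m − 2166 m = e (ρ_m − ρ_c)/ρ_m = 524 m.

524 m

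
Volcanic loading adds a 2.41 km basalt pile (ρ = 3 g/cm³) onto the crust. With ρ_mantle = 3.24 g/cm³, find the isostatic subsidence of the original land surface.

2.23 km

Subaerial loading: s = t ρ_load / ρ_m.
s = 2.41 km × 3/3.24 = 2.23 km.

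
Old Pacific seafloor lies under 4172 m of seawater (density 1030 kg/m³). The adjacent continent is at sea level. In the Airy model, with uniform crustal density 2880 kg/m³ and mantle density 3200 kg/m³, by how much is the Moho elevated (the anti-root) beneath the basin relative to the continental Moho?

24100 m

By Archimedes' principle applied to the lithosphere: replacing crust with seawater at the top is compensated by replacing crust with mantle at the base: d (ρ_c − ρ_w) = a (ρ_m − ρ_c).
a = d (ρ_c − ρ_w)/(ρ_m − ρ_c) = 4172 m × 1850/320 = 24100 m.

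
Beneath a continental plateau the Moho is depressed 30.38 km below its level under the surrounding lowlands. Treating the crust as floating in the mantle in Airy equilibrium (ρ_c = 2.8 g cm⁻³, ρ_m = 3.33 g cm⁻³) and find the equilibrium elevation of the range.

By Archimedes' principle applied to the lithosphere: ρ_c h = (ρ_m − ρ_c) r.
h = r (ρ_m − ρ_c) / ρ_c = 30.38 km × (3.33 − 2.8) / 2.8 = 5.75 km.

5.75 km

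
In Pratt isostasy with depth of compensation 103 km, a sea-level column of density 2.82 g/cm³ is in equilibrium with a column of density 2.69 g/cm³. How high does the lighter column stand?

ρ_ref D = ρ (D + h) → h = D (ρ_ref − ρ)/ρ.
h = 103 km × (2.82 − 2.69)/2.69 = 4.98 km.

4.98 km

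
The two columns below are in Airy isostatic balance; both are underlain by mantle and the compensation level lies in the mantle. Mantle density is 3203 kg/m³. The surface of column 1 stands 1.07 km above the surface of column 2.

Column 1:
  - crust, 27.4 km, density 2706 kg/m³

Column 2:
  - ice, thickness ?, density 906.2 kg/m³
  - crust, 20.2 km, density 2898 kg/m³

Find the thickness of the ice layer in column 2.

Take the compensation level at the base of the deeper column (depth z_c below the surface of column 1) and equate Σ ρ_i t_i down to z_c; mantle fills any gap and the z_c terms cancel.
Column 1: 27.4×2706 + (z_c − 27.4)×3203
Column 2: 1.07×0 + x×906.2 + 20.2×2898 + (z_c − 1.07 − 20.2 − x)×3203
The z_c×3203 term appears on both sides and cancels. Collect the known terms of each column as K = Σ(ρt)_known − 3203 × (depth of known layers): K_1 = 74144.4 − 3203×27.4 = −13617.8; K_2 = 58539.6 − 3203×(1.07 + 20.2) = −9588.21.
Balance: K_1 = K_2 − x×(3203 − 906.2), so x = (K_2 − K_1)/(3203 − 906.2) = 4029.59/2296.8 = 1.75 km.

1.75 km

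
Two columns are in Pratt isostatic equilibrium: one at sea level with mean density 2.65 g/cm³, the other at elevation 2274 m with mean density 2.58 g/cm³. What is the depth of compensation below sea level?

83800 m

ρ_ref D = ρ (D + h) → D (ρ_ref − ρ) = ρ h.
D = ρ h/(ρ_ref − ρ) = 2.58 × 2274 m/(2.65 − 2.58) = 83800 m.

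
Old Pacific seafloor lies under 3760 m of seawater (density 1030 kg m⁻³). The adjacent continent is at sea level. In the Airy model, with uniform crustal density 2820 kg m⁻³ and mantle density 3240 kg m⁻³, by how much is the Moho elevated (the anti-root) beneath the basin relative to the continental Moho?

16000 m

For local isostatic compensation: replacing crust with seawater at the top is compensated by replacing crust with mantle at the base: d (ρ_c − ρ_w) = a (ρ_m − ρ_c).
a = d (ρ_c − ρ_w)/(ρ_m − ρ_c) = 3760 m × 1790/420 = 16000 m.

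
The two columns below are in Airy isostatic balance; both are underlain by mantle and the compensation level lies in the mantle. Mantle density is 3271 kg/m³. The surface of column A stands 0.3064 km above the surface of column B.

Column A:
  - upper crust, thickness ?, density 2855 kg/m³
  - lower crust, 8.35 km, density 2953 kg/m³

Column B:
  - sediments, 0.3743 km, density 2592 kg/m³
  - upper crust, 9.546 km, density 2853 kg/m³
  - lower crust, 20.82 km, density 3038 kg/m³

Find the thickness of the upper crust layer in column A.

Take the compensation level at the base of the deeper column (depth z_c below the surface of column A) and equate Σ ρ_i t_i down to z_c; mantle fills any gap and the z_c terms cancel.
Column A: x×2855 + 8.35×2953 + (z_c − 8.35 − x)×3271
Column B: 0.3064×0 + 0.3743×2592 + 9.546×2853 + 20.82×3038 + (z_c − 0.3064 − 30.7403)×3271
The z_c×3271 term appears on both sides and cancels. Collect the known terms of each column as K = Σ(ρt)_known − 3271 × (depth of known layers): K_A = 24657.55 − 3271×8.35 = −2655.3; K_B = 91456.0836 − 3271×(0.3064 + 30.7403) = −10097.6721.
Balance: K_A − x×(3271 − 2855) = K_B, so x = (K_A − K_B)/(3271 − 2855) = 7442.37/416 = 17.9 km.

17.9 km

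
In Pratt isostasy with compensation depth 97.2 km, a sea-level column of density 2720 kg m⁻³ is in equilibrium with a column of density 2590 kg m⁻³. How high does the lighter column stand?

ρ_ref D = ρ (D + h) → h = D (ρ_ref − ρ)/ρ.
h = 97.2 km × (2720 − 2590)/2590 = 4.88 km.

4.88 km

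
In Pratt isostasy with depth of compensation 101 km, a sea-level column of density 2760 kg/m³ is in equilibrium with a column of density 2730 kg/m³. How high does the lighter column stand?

ρ_ref D = ρ (D + h) → h = D (ρ_ref − ρ)/ρ.
h = 101 km × (2760 − 2730)/2730 = 1.11 km.

1.11 km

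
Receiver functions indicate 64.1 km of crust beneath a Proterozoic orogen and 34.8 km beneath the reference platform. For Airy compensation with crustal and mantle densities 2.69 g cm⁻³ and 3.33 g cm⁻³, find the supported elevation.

Excess crust Δ = 64.1 km − 34.8 km = 29.3 km, split between elevation h and root r with h + r = Δ.
Airy balance ρ_c h = (ρ_m − ρ_c) r gives r = h ρ_c/(ρ_m − ρ_c), so h (1 + ρ_c/(ρ_m − ρ_c)) = Δ, i.e. h = Δ (ρ_m − ρ_c)/ρ_m.
h = 29.3 km × 0.64/3.33 = 5.63 km.

5.63 km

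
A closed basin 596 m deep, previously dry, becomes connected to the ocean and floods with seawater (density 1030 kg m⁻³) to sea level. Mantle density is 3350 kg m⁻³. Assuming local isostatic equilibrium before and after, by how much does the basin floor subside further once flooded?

After flooding the water column is d + s deep. Its weight must equal the weight of mantle displaced by the extra subsidence s: (d + s) ρ_w = s ρ_m.
s = d ρ_w / (ρ_m − ρ_w) = 596 m × 1030/(3350 − 1030) = 265 m.

265 m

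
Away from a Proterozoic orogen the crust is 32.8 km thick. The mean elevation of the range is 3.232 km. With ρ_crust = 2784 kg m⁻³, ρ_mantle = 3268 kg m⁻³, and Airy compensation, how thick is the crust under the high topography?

Root depth r = h ρ_c / (ρ_m − ρ_c) = 3.232 km × 2784 / 484 = 18.59 km.
Total thickness = T + h + r = 32.8 km + 3.232 km + 18.59 km = 54.6 km.

54.6 km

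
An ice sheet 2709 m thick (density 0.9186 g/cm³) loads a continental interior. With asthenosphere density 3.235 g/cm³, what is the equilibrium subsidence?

Balancing pressure at the compensation depth: the ice load ρ_ice t is balanced by mantle displaced below, ρ_m s.
s = t ρ_ice / ρ_m = 2709 m × 0.9186/3.235 = 769 m.

769 m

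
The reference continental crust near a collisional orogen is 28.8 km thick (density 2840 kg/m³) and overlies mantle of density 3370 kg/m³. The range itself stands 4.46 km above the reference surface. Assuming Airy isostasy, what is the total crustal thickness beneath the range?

Root depth r = h ρ_c / (ρ_m − ρ_c) = 4.46 km × 2840 / 530 = 23.9 km.
Total thickness = T + h + r = 28.8 km + 4.46 km + 23.9 km = 57.2 km.

57.2 km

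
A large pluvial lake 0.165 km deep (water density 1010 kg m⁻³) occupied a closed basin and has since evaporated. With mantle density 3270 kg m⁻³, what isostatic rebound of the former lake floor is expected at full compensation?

0.051 km

u = d ρ_w/ρ_m = 0.165 km × 1010/3270 = 0.051 km.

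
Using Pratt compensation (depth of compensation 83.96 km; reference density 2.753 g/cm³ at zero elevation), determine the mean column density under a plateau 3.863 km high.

Pratt balance: ρ_ref D = ρ (D + h).
ρ = ρ_ref D/(D + h) = 2.753 × 83.96 km/(83.96 km + 3.863 km) = 2.63 g/cm³.

2.63 g/cm³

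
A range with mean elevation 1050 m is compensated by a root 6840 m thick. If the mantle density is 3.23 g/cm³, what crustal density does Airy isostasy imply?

2.8 g/cm³

ρ_c h = (ρ_m − ρ_c) r → ρ_c (h + r) = ρ_m r → ρ_c = ρ_m r / (h + r).
ρ_c = 3.23 × 6840 m / (1050 m + 6840 m) = 2.8 g/cm³.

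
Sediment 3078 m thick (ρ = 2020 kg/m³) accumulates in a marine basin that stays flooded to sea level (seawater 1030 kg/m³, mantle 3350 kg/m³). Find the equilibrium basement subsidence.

Submarine loading: the sediment displaces seawater, and the subsidence is in turn flooded, so s (ρ_m − ρ_w) = t (ρ_sed − ρ_w).
s = 3078 m × (2020 − 1030) / (3350 − 1030) = 1310 m.

1310 m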